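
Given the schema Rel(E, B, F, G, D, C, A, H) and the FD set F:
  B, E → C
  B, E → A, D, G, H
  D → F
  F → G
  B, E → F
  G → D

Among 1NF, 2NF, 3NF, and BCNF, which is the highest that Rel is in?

Candidate key: {B, E}. Prime attributes: {B, E}.
For D → F we have {D}⁺ = {D, F, G}; {D} is not a superkey, so BCNF fails.
Because {F} is non-prime and the left side of D → F is not a superkey, the relation is not in 3NF.
No proper subset of a key has a non-prime attribute in its closure, so there is no partial dependency; 2NF holds.

2NF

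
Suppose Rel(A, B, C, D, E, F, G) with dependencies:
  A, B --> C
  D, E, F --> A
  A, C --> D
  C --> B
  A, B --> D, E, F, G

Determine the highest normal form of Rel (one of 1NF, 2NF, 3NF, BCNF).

Candidate keys: {A, B}, {A, C}, {B, D, E, F}, {C, D, E, F}. Prime attributes: {A, B, C, D, E, F}.
D, E, F --> A: {D, E, F}⁺ = {A, D, E, F}, which is not all of the attributes, so the left side is not a superkey — BCNF is violated.
Its right-hand attributes {A} are all prime, as are those of every other non-superkey FD — the relation is in 3NF.

3NF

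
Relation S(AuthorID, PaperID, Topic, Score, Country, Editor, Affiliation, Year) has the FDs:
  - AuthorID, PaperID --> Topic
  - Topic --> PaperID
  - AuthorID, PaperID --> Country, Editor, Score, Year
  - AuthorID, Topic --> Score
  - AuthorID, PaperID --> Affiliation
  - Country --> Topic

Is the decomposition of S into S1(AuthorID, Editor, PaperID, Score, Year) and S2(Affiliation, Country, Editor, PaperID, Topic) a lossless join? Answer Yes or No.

Common attributes: {Editor, PaperID}; their closure is {Editor, PaperID}.
The closure covers neither S1 nor S2 entirely; the join is not lossless.

No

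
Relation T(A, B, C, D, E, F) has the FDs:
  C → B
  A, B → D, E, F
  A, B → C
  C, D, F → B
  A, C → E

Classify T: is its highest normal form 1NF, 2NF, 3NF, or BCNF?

Candidate keys: {A, B}, {A, C}. Prime attributes: {A, B, C}.
For C → B we have {C}⁺ = {B, C}; {C} is not a superkey, so BCNF fails.
Its right-hand attributes {B} are all prime, as are those of every other non-superkey FD — the relation is in 3NF.

3NF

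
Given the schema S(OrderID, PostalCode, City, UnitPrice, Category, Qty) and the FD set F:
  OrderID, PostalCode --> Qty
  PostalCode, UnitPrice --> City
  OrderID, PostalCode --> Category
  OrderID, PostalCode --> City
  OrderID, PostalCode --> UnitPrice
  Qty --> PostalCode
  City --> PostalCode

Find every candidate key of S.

{City, OrderID}, {OrderID, PostalCode}, {OrderID, Qty}

Attributes never on any right-hand side: {OrderID} — every candidate key must contain it.
{City, OrderID}⁺ = {Category, City, OrderID, PostalCode, Qty, UnitPrice}, which is every attribute, so {City, OrderID} is a candidate key.
{OrderID, PostalCode}⁺ = {Category, City, OrderID, PostalCode, Qty, UnitPrice}, which is every attribute, so {OrderID, PostalCode} is a candidate key.
{OrderID, Qty}⁺ = {Category, City, OrderID, PostalCode, Qty, UnitPrice}, which is every attribute, so {OrderID, Qty} is a candidate key.
These are minimal and exhaustive — every other superkey contains one of them.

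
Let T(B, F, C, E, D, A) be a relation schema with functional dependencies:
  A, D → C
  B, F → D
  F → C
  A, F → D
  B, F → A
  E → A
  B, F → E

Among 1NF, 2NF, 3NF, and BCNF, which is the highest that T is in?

Candidate key: {B, F}. Prime attributes: {B, F}.
For A, D → C we have {A, D}⁺ = {A, C, D}; {A, D} is not a superkey, so BCNF fails.
Because {C} is non-prime and the left side of A, D → C is not a superkey, the relation is not in 3NF.
Since {F} ⊂ {B, F} and {F}⁺ ⊇ {C} with {C} non-prime, there is a partial dependency; 2NF fails.

1NF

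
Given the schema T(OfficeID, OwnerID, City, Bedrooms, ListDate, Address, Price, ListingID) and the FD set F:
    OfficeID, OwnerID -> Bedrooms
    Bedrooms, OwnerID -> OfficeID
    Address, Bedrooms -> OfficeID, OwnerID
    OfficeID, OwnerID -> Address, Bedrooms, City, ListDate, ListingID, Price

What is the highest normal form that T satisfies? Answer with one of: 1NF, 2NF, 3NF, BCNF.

BCNF

Candidate keys: {Address, Bedrooms}, {Bedrooms, OwnerID}, {OfficeID, OwnerID}. Prime attributes: {Address, Bedrooms, OfficeID, OwnerID}.
Each dependency's left side is a superkey — BCNF holds.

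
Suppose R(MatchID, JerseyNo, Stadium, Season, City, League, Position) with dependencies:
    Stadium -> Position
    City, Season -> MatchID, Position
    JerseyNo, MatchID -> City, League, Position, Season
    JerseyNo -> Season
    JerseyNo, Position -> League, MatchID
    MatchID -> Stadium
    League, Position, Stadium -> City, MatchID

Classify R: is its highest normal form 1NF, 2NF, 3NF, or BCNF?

Candidate keys: {City, JerseyNo}, {JerseyNo, MatchID}, {JerseyNo, Position}, {JerseyNo, Stadium}. Prime attributes: {City, JerseyNo, MatchID, Position, Stadium}.
For Stadium -> Position we have {Stadium}⁺ = {Position, Stadium}; {Stadium} is not a superkey, so BCNF fails.
Because {Season} is non-prime and the left side of JerseyNo -> Season is not a superkey, the relation is not in 3NF.
Since {JerseyNo} ⊂ {City, JerseyNo} and {JerseyNo}⁺ ⊇ {Season} with {Season} non-prime, there is a partial dependency; 2NF fails.

1NF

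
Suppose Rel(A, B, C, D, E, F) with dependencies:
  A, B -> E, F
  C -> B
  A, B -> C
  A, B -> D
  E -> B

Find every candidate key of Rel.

{A, B}, {A, C}, {A, E}

No FD produces {A}, so it must be in every candidate key.
{A, B}⁺ = {A, B, C, D, E, F} — all of the relation — so {A, B} is a candidate key.
{A, C}⁺ = {A, B, C, D, E, F} — all of the relation — so {A, C} is a candidate key.
{A, E}⁺ = {A, B, C, D, E, F} — all of the relation — so {A, E} is a candidate key.
These are minimal and exhaustive — every other superkey contains one of them.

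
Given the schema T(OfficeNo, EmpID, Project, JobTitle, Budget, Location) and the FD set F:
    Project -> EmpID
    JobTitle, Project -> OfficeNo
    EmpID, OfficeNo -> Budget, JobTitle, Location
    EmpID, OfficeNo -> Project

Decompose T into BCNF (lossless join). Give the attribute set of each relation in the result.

{Budget, JobTitle, Location, OfficeNo, Project}; {EmpID, Project}

Candidate keys of the original relation: {EmpID, OfficeNo}, {JobTitle, Project}, {OfficeNo, Project}.
In {Budget, EmpID, JobTitle, Location, OfficeNo, Project}, {Project} is not a superkey ({Project}⁺ restricted to this set is {EmpID, Project}), so split on Project -> EmpID into {EmpID, Project} and {Budget, JobTitle, Location, OfficeNo, Project}.
{EmpID, Project} is in BCNF.
{Budget, JobTitle, Location, OfficeNo, Project} is in BCNF.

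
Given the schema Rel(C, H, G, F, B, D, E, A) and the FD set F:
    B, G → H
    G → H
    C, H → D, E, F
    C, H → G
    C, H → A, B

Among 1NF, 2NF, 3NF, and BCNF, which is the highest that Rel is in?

3NF

Candidate keys: {C, G}, {C, H}. Prime attributes: {C, G, H}.
B, G → H breaks BCNF: {B, G}⁺ = {B, G, H}, so {B, G} is not a superkey.
But every attribute on its right side ({H}) is prime, and the same holds for every other non-superkey FD, so 3NF still holds.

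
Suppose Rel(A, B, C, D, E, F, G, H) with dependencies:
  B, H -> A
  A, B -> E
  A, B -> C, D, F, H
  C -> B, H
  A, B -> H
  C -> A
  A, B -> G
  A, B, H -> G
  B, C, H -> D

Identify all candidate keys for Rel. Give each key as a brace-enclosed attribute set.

{C}⁺ = {A, B, C, D, E, F, G, H}, which is every attribute, so {C} is a candidate key.
{A, B}⁺ = {A, B, C, D, E, F, G, H}, which is every attribute, so {A, B} is a candidate key.
{B, H}⁺ = {A, B, C, D, E, F, G, H}, which is every attribute, so {B, H} is a candidate key.
These are minimal and exhaustive — every other superkey contains one of them.

{A, B}, {B, H}, {C}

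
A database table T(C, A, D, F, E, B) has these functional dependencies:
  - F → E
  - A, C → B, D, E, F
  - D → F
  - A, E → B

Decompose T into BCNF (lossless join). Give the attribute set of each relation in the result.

{A, B, D}; {A, C, D}; {D, F}; {E, F}

Candidate key of the original relation: {A, C}.
In {A, B, C, D, E, F}, {F} is not a superkey ({F}⁺ restricted to this set is {E, F}), so split on F → E into {E, F} and {A, B, C, D, F}.
{E, F}: every determinant is a superkey — BCNF.
In {A, B, C, D, F}, {D} is not a superkey ({D}⁺ restricted to this set is {D, F}), so split on D → F into {D, F} and {A, B, C, D}.
{D, F}: every determinant is a superkey — BCNF.
In {A, B, C, D}, {A, D} is not a superkey ({A, D}⁺ restricted to this set is {A, B, D}), so split on A, D → B into {A, B, D} and {A, C, D}.
{A, B, D}: every determinant is a superkey — BCNF.
{A, C, D}: every determinant is a superkey — BCNF.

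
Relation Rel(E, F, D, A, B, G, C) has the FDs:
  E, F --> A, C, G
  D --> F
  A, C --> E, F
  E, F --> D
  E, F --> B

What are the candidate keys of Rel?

{A, C}, {D, E}, {E, F}

{A, C} is a candidate key since {A, C}⁺ = {A, B, C, D, E, F, G} covers every attribute.
{D, E} is a candidate key since {D, E}⁺ = {A, B, C, D, E, F, G} covers every attribute.
{E, F} is a candidate key since {E, F}⁺ = {A, B, C, D, E, F, G} covers every attribute.
No proper subset of any of these is a key, and no other minimal superkey exists.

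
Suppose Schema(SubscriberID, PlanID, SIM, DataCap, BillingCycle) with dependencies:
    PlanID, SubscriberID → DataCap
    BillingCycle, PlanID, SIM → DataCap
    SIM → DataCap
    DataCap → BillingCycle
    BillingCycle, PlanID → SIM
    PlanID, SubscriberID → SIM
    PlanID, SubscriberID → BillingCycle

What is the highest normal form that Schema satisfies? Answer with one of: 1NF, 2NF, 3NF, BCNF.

2NF

Candidate key: {PlanID, SubscriberID}. Prime attributes: {PlanID, SubscriberID}.
For BillingCycle, PlanID, SIM → DataCap we have {BillingCycle, PlanID, SIM}⁺ = {BillingCycle, DataCap, PlanID, SIM}; {BillingCycle, PlanID, SIM} is not a superkey, so BCNF fails.
BillingCycle, PlanID, SIM → DataCap determines the non-prime attribute {DataCap} from a non-superkey — 3NF is violated.
Checking every proper subset of each key, none determines a non-prime attribute — 2NF is satisfied.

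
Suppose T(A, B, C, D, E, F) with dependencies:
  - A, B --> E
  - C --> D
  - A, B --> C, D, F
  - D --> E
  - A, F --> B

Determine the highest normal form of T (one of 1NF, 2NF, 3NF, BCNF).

Candidate keys: {A, B}, {A, F}. Prime attributes: {A, B, F}.
C --> D: {C}⁺ = {C, D, E}, which is not all of the attributes, so the left side is not a superkey — BCNF is violated.
Because {D} is non-prime and the left side of C --> D is not a superkey, the relation is not in 3NF.
Checking every proper subset of each key, none determines a non-prime attribute — 2NF is satisfied.

2NF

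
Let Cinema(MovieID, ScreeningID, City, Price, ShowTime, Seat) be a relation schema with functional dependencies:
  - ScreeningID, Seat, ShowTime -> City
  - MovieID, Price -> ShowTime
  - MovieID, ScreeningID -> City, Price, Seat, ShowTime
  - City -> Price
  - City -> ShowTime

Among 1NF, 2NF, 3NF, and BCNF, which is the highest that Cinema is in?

2NF

Candidate key: {MovieID, ScreeningID}. Prime attributes: {MovieID, ScreeningID}.
ScreeningID, Seat, ShowTime -> City: {ScreeningID, Seat, ShowTime}⁺ = {City, Price, ScreeningID, Seat, ShowTime}, which is not all of the attributes, so the left side is not a superkey — BCNF is violated.
Because {City} is non-prime and the left side of ScreeningID, Seat, ShowTime -> City is not a superkey, the relation is not in 3NF.
Checking every proper subset of each key, none determines a non-prime attribute — 2NF is satisfied.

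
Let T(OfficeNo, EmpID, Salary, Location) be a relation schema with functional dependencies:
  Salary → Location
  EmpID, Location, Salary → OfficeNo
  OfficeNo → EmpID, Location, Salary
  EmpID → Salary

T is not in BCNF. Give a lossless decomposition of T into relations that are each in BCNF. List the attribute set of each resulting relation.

{EmpID, OfficeNo, Salary}; {Location, Salary}

Candidate keys of the original relation: {EmpID}, {OfficeNo}.
In {EmpID, Location, OfficeNo, Salary}, {Salary} is not a superkey ({Salary}⁺ restricted to this set is {Location, Salary}), so split on Salary → Location into {Location, Salary} and {EmpID, OfficeNo, Salary}.
{Location, Salary}: every determinant is a superkey — BCNF.
{EmpID, OfficeNo, Salary}: every determinant is a superkey — BCNF.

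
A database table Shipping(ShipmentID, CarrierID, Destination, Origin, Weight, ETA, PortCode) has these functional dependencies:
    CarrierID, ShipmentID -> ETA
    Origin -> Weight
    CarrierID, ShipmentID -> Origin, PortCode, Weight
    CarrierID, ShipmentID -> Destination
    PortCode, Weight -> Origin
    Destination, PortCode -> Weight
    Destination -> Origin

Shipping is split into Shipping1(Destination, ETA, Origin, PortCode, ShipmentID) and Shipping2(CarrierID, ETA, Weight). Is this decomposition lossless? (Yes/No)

Shipping1 ∩ Shipping2 = {ETA}; its closure under F is {ETA}.
Shipping1 ⊄ {ETA} and Shipping2 ⊄ {ETA}, so the split is lossy.

No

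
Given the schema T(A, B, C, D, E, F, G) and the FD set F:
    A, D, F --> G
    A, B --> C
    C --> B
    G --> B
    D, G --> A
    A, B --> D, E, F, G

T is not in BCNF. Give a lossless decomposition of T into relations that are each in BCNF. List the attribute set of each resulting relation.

Candidate keys of the original relation: {A, B}, {A, C}, {A, D, F}, {A, G}, {D, G}.
{A, B, C, D, E, F, G}: {C} determines {B, C} here but is not a superkey — split on C --> B, giving {B, C} and {A, C, D, E, F, G}.
{B, C}: every determinant is a superkey — BCNF.
{A, C, D, E, F, G}: every determinant is a superkey — BCNF.

{A, C, D, E, F, G}; {B, C}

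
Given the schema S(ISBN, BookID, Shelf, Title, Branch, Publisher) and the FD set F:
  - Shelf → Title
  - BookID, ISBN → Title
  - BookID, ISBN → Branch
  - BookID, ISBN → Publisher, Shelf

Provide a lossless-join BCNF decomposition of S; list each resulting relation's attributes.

Candidate key of the original relation: {BookID, ISBN}.
In {BookID, Branch, ISBN, Publisher, Shelf, Title}, {Shelf} is not a superkey ({Shelf}⁺ restricted to this set is {Shelf, Title}), so split on Shelf → Title into {Shelf, Title} and {BookID, Branch, ISBN, Publisher, Shelf}.
{Shelf, Title} is in BCNF.
{BookID, Branch, ISBN, Publisher, Shelf} is in BCNF.

{BookID, Branch, ISBN, Publisher, Shelf}; {Shelf, Title}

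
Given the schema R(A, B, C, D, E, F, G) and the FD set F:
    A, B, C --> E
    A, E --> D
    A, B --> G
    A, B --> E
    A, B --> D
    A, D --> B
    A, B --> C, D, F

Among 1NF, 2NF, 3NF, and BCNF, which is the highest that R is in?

BCNF

Candidate keys: {A, B}, {A, D}, {A, E}. Prime attributes: {A, B, D, E}.
The left-hand side of every FD is a superkey, so BCNF is satisfied.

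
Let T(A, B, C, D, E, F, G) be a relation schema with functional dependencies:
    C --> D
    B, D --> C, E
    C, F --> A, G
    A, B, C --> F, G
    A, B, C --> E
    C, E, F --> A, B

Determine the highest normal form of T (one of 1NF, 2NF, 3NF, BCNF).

Candidate keys: {A, B, C}, {A, B, D}, {B, C, F}, {B, D, F}, {C, E, F}. Prime attributes: {A, B, C, D, E, F}.
C --> D breaks BCNF: {C}⁺ = {C, D}, so {C} is not a superkey.
C, F --> A, G has non-prime {G} on the right and a non-superkey on the left, so 3NF fails.
Since {C, F} ⊂ {B, C, F} and {C, F}⁺ ⊇ {G} with {G} non-prime, there is a partial dependency; 2NF fails.

1NF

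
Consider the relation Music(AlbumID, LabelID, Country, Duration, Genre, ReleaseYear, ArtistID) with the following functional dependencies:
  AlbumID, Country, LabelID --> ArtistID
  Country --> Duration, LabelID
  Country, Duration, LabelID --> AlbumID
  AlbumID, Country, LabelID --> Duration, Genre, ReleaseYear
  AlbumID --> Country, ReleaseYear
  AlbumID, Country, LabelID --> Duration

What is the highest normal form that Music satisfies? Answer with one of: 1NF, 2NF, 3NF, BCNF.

Candidate keys: {AlbumID}, {Country}. Prime attributes: {AlbumID, Country}.
The left-hand side of every FD is a superkey, so BCNF is satisfied.

BCNF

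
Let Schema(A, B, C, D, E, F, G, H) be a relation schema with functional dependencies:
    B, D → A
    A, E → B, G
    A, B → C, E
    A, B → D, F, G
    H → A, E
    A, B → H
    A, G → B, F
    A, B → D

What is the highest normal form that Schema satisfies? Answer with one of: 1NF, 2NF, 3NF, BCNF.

BCNF

Candidate keys: {A, B}, {A, E}, {A, G}, {B, D}, {H}. Prime attributes: {A, B, D, E, G, H}.
Every FD has a superkey on the left, so the relation is in BCNF.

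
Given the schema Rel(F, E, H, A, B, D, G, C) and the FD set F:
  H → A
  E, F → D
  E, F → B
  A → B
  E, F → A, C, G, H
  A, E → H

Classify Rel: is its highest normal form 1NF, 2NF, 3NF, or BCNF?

Candidate key: {E, F}. Prime attributes: {E, F}.
H → A: {H}⁺ = {A, B, H}, which is not all of the attributes, so the left side is not a superkey — BCNF is violated.
H → A determines the non-prime attribute {A} from a non-superkey — 3NF is violated.
No non-prime attribute depends on a proper subset of any candidate key, so 2NF holds.

2NF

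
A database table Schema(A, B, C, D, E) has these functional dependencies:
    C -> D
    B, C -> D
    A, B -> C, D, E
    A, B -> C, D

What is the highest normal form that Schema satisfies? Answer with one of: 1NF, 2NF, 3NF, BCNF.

2NF

Candidate key: {A, B}. Prime attributes: {A, B}.
C -> D: {C}⁺ = {C, D}, which is not all of the attributes, so the left side is not a superkey — BCNF is violated.
C -> D determines the non-prime attribute {D} from a non-superkey — 3NF is violated.
No proper subset of a key has a non-prime attribute in its closure, so there is no partial dependency; 2NF holds.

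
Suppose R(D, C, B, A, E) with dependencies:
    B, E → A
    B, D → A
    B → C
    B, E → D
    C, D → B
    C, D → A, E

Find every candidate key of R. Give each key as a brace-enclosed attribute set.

Closure of {B, D} is {A, B, C, D, E}, the whole schema; {B, D} is a candidate key.
Closure of {B, E} is {A, B, C, D, E}, the whole schema; {B, E} is a candidate key.
Closure of {C, D} is {A, B, C, D, E}, the whole schema; {C, D} is a candidate key.
No proper subset of any of these is a key, and no other minimal superkey exists.

{B, D}, {B, E}, {C, D}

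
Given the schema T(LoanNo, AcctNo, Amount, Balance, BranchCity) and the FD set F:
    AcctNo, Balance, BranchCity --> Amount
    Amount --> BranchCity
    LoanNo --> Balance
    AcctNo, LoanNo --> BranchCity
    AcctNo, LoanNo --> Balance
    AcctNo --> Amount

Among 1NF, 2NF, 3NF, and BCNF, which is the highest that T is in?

Candidate key: {AcctNo, LoanNo}. Prime attributes: {AcctNo, LoanNo}.
For AcctNo, Balance, BranchCity --> Amount we have {AcctNo, Balance, BranchCity}⁺ = {AcctNo, Amount, Balance, BranchCity}; {AcctNo, Balance, BranchCity} is not a superkey, so BCNF fails.
Because {Amount} is non-prime and the left side of AcctNo, Balance, BranchCity --> Amount is not a superkey, the relation is not in 3NF.
{AcctNo} is a proper subset of the key {AcctNo, LoanNo}, and {AcctNo}⁺ contains the non-prime attributes {Amount, BranchCity} — a partial dependency, so 2NF is violated.

1NF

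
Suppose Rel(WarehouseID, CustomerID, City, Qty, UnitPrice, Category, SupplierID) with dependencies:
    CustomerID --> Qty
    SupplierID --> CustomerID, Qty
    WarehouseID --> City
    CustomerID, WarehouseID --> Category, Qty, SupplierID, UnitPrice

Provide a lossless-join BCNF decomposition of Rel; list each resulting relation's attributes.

{Category, SupplierID, UnitPrice, WarehouseID}; {City, WarehouseID}; {CustomerID, Qty}; {CustomerID, SupplierID}

Candidate keys of the original relation: {CustomerID, WarehouseID}, {SupplierID, WarehouseID}.
Within {Category, City, CustomerID, Qty, SupplierID, UnitPrice, WarehouseID}: {CustomerID}⁺ ∩ {Category, City, CustomerID, Qty, SupplierID, UnitPrice, WarehouseID} = {CustomerID, Qty}, not the whole set, so CustomerID --> Qty violates BCNF; decompose into {CustomerID, Qty} and {Category, City, CustomerID, SupplierID, UnitPrice, WarehouseID}.
{CustomerID, Qty} has no BCNF violation.
Within {Category, City, CustomerID, SupplierID, UnitPrice, WarehouseID}: {SupplierID}⁺ ∩ {Category, City, CustomerID, SupplierID, UnitPrice, WarehouseID} = {CustomerID, SupplierID}, not the whole set, so SupplierID --> CustomerID violates BCNF; decompose into {CustomerID, SupplierID} and {Category, City, SupplierID, UnitPrice, WarehouseID}.
{CustomerID, SupplierID} has no BCNF violation.
Within {Category, City, SupplierID, UnitPrice, WarehouseID}: {WarehouseID}⁺ ∩ {Category, City, SupplierID, UnitPrice, WarehouseID} = {City, WarehouseID}, not the whole set, so WarehouseID --> City violates BCNF; decompose into {City, WarehouseID} and {Category, SupplierID, UnitPrice, WarehouseID}.
{City, WarehouseID} has no BCNF violation.
{Category, SupplierID, UnitPrice, WarehouseID} has no BCNF violation.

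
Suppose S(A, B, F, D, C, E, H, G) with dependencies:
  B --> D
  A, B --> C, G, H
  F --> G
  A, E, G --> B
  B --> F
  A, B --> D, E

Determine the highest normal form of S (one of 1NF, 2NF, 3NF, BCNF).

Candidate keys: {A, B}, {A, E, F}, {A, E, G}. Prime attributes: {A, B, E, F, G}.
B --> D breaks BCNF: {B}⁺ = {B, D, F, G}, so {B} is not a superkey.
B --> D has non-prime {D} on the right and a non-superkey on the left, so 3NF fails.
The proper key subset {B} of {A, B} determines non-prime {D}, so the relation is not even in 2NF.

1NF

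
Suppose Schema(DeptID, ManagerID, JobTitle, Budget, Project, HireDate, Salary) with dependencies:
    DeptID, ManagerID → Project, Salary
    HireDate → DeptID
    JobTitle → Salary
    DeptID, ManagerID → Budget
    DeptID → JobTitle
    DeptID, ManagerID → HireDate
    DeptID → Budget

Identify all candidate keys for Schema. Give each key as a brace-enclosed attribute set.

Attributes never on any right-hand side: {ManagerID} — every candidate key must contain it.
{DeptID, ManagerID}⁺ = {Budget, DeptID, HireDate, JobTitle, ManagerID, Project, Salary} — all of the relation — so {DeptID, ManagerID} is a candidate key.
{HireDate, ManagerID}⁺ = {Budget, DeptID, HireDate, JobTitle, ManagerID, Project, Salary} — all of the relation — so {HireDate, ManagerID} is a candidate key.
These are minimal and exhaustive — every other superkey contains one of them.

{DeptID, ManagerID}, {HireDate, ManagerID}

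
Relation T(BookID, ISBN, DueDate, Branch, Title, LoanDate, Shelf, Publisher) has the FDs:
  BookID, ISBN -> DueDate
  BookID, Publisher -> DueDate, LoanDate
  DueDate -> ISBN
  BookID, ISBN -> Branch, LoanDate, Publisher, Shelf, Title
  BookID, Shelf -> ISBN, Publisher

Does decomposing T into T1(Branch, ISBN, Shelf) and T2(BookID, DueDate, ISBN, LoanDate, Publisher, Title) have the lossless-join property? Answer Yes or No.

No

The shared attributes are {ISBN} and {ISBN}⁺ = {ISBN}.
Neither T1 nor T2 is contained in that closure, so the decomposition is lossy.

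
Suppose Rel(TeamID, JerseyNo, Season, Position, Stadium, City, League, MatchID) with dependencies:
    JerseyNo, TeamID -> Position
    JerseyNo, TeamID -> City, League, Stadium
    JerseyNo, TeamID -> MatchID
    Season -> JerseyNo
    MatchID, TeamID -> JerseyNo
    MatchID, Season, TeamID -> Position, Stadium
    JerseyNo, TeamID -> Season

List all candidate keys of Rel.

{JerseyNo, TeamID}, {MatchID, TeamID}, {Season, TeamID}

Attributes never on any right-hand side: {TeamID} — every candidate key must contain it.
Closure of {JerseyNo, TeamID} is {City, JerseyNo, League, MatchID, Position, Season, Stadium, TeamID}, the whole schema; {JerseyNo, TeamID} is a candidate key.
Closure of {MatchID, TeamID} is {City, JerseyNo, League, MatchID, Position, Season, Stadium, TeamID}, the whole schema; {MatchID, TeamID} is a candidate key.
Closure of {Season, TeamID} is {City, JerseyNo, League, MatchID, Position, Season, Stadium, TeamID}, the whole schema; {Season, TeamID} is a candidate key.
Any other superkey properly contains one of these, so there are no further candidate keys.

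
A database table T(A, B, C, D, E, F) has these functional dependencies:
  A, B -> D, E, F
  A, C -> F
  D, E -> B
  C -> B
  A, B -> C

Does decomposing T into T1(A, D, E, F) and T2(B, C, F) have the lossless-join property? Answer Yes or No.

T1 ∩ T2 = {F}; its closure under F is {F}.
The closure covers neither T1 nor T2 entirely; the join is not lossless.

No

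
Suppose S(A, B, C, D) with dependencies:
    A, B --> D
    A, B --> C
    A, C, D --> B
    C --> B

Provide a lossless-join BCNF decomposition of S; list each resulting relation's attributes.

{A, C, D}; {B, C}

Candidate keys of the original relation: {A, B}, {A, C}.
In {A, B, C, D}, {C} is not a superkey ({C}⁺ restricted to this set is {B, C}), so split on C --> B into {B, C} and {A, C, D}.
{B, C} has no BCNF violation.
{A, C, D} has no BCNF violation.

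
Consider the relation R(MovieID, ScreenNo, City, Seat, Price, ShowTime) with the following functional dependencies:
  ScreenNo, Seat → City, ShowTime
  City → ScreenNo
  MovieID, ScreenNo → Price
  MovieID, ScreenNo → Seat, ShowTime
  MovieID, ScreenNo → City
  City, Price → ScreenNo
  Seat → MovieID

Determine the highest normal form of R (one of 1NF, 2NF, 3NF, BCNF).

3NF

Candidate keys: {City, MovieID}, {City, Seat}, {MovieID, ScreenNo}, {ScreenNo, Seat}. Prime attributes: {City, MovieID, ScreenNo, Seat}.
City → ScreenNo breaks BCNF: {City}⁺ = {City, ScreenNo}, so {City} is not a superkey.
Since {ScreenNo} ⊆ prime attributes and every other non-superkey FD also has a prime right side, the schema is in 3NF.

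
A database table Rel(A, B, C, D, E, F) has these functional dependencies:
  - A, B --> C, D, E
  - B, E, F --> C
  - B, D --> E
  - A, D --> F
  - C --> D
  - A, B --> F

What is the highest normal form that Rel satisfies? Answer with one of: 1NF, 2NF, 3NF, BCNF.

Candidate key: {A, B}. Prime attributes: {A, B}.
B, E, F --> C: {B, E, F}⁺ = {B, C, D, E, F}, which is not all of the attributes, so the left side is not a superkey — BCNF is violated.
B, E, F --> C has non-prime {C} on the right and a non-superkey on the left, so 3NF fails.
No non-prime attribute depends on a proper subset of any candidate key, so 2NF holds.

2NF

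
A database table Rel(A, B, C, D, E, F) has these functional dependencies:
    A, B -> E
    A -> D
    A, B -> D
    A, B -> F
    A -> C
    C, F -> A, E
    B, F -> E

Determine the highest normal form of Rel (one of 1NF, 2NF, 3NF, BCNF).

Candidate keys: {A, B}, {B, C, F}. Prime attributes: {A, B, C, F}.
For A -> D we have {A}⁺ = {A, C, D}; {A} is not a superkey, so BCNF fails.
A -> D determines the non-prime attribute {D} from a non-superkey — 3NF is violated.
Since {A} ⊂ {A, B} and {A}⁺ ⊇ {D} with {D} non-prime, there is a partial dependency; 2NF fails.

1NF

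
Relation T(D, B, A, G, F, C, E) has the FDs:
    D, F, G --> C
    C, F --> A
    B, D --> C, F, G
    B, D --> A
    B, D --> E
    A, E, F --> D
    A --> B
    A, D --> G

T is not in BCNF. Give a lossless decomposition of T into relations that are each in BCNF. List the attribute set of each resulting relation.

Candidate keys of the original relation: {A, D}, {A, E, F}, {B, D}, {C, D, F}, {C, E, F}, {D, F, G}.
Within {A, B, C, D, E, F, G}: {C, F}⁺ ∩ {A, B, C, D, E, F, G} = {A, B, C, F}, not the whole set, so C, F --> A, B violates BCNF; decompose into {A, B, C, F} and {C, D, E, F, G}.
Within {A, B, C, F}: {A}⁺ ∩ {A, B, C, F} = {A, B}, not the whole set, so A --> B violates BCNF; decompose into {A, B} and {A, C, F}.
{A, B}: every determinant is a superkey — BCNF.
{A, C, F}: every determinant is a superkey — BCNF.
{C, D, E, F, G}: every determinant is a superkey — BCNF.

{A, B}; {A, C, F}; {C, D, E, F, G}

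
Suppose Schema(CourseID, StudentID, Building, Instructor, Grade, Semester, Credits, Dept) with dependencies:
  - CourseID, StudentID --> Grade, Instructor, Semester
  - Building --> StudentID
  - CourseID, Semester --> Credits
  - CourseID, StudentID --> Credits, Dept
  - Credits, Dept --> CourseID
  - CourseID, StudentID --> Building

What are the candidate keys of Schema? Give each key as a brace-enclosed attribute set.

{Building, CourseID}, {Building, Credits, Dept}, {CourseID, StudentID}, {Credits, Dept, StudentID}

{Building, CourseID}⁺ = {Building, CourseID, Credits, Dept, Grade, Instructor, Semester, StudentID}, which is every attribute, so {Building, CourseID} is a candidate key.
{CourseID, StudentID}⁺ = {Building, CourseID, Credits, Dept, Grade, Instructor, Semester, StudentID}, which is every attribute, so {CourseID, StudentID} is a candidate key.
{Building, Credits, Dept}⁺ = {Building, CourseID, Credits, Dept, Grade, Instructor, Semester, StudentID}, which is every attribute, so {Building, Credits, Dept} is a candidate key.
{Credits, Dept, StudentID}⁺ = {Building, CourseID, Credits, Dept, Grade, Instructor, Semester, StudentID}, which is every attribute, so {Credits, Dept, StudentID} is a candidate key.
These are minimal and exhaustive — every other superkey contains one of them.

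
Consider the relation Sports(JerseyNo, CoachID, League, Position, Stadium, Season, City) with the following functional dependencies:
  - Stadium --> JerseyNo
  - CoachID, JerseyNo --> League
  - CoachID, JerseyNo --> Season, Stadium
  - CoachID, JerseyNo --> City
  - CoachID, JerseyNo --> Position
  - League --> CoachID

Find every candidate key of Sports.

{CoachID, JerseyNo}⁺ = {City, CoachID, JerseyNo, League, Position, Season, Stadium} — all of the relation — so {CoachID, JerseyNo} is a candidate key.
{CoachID, Stadium}⁺ = {City, CoachID, JerseyNo, League, Position, Season, Stadium} — all of the relation — so {CoachID, Stadium} is a candidate key.
{JerseyNo, League}⁺ = {City, CoachID, JerseyNo, League, Position, Season, Stadium} — all of the relation — so {JerseyNo, League} is a candidate key.
{League, Stadium}⁺ = {City, CoachID, JerseyNo, League, Position, Season, Stadium} — all of the relation — so {League, Stadium} is a candidate key.
Any other superkey properly contains one of these, so there are no further candidate keys.

{CoachID, JerseyNo}, {CoachID, Stadium}, {JerseyNo, League}, {League, Stadium}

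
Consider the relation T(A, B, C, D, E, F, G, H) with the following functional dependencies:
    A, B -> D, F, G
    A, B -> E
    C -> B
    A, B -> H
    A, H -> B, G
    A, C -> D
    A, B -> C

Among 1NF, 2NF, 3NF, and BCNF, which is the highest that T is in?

3NF

Candidate keys: {A, B}, {A, C}, {A, H}. Prime attributes: {A, B, C, H}.
For C -> B we have {C}⁺ = {B, C}; {C} is not a superkey, so BCNF fails.
Since {B} ⊆ prime attributes and every other non-superkey FD also has a prime right side, the schema is in 3NF.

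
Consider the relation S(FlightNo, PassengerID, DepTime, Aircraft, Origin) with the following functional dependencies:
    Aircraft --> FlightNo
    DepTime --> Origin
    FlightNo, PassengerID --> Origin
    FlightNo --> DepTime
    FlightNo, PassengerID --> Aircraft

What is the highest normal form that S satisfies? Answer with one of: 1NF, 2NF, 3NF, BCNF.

Candidate keys: {Aircraft, PassengerID}, {FlightNo, PassengerID}. Prime attributes: {Aircraft, FlightNo, PassengerID}.
Aircraft --> FlightNo breaks BCNF: {Aircraft}⁺ = {Aircraft, DepTime, FlightNo, Origin}, so {Aircraft} is not a superkey.
DepTime --> Origin has non-prime {Origin} on the right and a non-superkey on the left, so 3NF fails.
{Aircraft} is a proper subset of the key {Aircraft, PassengerID}, and {Aircraft}⁺ contains the non-prime attributes {DepTime, Origin} — a partial dependency, so 2NF is violated.

1NF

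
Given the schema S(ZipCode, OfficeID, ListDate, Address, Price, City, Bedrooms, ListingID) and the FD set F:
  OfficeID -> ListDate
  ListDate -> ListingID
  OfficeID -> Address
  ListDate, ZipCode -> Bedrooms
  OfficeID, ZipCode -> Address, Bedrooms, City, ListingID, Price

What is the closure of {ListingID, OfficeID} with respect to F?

{Address, ListDate, ListingID, OfficeID}

Start with {ListingID, OfficeID}.
OfficeID -> ListDate applies; add {ListDate} → now {ListDate, ListingID, OfficeID}.
OfficeID -> Address applies; add {Address} → now {Address, ListDate, ListingID, OfficeID}.
No further FD applies.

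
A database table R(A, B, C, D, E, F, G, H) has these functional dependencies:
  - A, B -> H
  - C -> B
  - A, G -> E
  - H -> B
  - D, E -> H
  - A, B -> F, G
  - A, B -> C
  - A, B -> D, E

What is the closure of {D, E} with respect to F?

Start with {D, E}.
D, E -> H applies; add {H} → now {D, E, H}.
H -> B applies; add {B} → now {B, D, E, H}.
No further FD applies.

{B, D, E, H}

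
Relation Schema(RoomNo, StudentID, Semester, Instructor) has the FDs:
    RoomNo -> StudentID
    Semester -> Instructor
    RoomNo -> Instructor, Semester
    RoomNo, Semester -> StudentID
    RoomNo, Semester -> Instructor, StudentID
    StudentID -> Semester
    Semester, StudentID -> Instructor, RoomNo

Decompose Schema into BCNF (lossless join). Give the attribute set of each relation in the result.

Candidate keys of the original relation: {RoomNo}, {StudentID}.
Within {Instructor, RoomNo, Semester, StudentID}: {Semester}⁺ ∩ {Instructor, RoomNo, Semester, StudentID} = {Instructor, Semester}, not the whole set, so Semester -> Instructor violates BCNF; decompose into {Instructor, Semester} and {RoomNo, Semester, StudentID}.
{Instructor, Semester} has no BCNF violation.
{RoomNo, Semester, StudentID} has no BCNF violation.

{Instructor, Semester}; {RoomNo, Semester, StudentID}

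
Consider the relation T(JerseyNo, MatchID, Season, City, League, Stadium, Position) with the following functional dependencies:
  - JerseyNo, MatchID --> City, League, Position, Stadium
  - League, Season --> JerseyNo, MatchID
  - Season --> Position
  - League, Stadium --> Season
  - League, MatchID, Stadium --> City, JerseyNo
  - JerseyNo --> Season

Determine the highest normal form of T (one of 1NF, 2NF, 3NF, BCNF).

1NF

Candidate keys: {JerseyNo, League}, {JerseyNo, MatchID}, {League, Season}, {League, Stadium}. Prime attributes: {JerseyNo, League, MatchID, Season, Stadium}.
Season --> Position breaks BCNF: {Season}⁺ = {Position, Season}, so {Season} is not a superkey.
Season --> Position has non-prime {Position} on the right and a non-superkey on the left, so 3NF fails.
{JerseyNo} is a proper subset of the key {JerseyNo, League}, and {JerseyNo}⁺ contains the non-prime attribute {Position} — a partial dependency, so 2NF is violated.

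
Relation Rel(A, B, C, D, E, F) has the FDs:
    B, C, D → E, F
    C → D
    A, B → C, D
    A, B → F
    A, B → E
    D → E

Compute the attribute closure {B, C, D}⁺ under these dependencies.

Start with {B, C, D}.
B, C, D → E, F applies; add {E, F} → now {B, C, D, E, F}.
No further FD applies.

{B, C, D, E, F}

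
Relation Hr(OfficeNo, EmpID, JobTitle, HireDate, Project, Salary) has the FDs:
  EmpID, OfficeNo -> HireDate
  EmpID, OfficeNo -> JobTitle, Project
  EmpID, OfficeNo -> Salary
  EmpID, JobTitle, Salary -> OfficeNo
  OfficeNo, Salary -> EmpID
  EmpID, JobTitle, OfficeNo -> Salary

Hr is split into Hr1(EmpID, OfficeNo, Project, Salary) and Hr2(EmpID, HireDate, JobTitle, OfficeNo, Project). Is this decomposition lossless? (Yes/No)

Yes

The shared attributes are {EmpID, OfficeNo, Project} and {EmpID, OfficeNo, Project}⁺ = {EmpID, HireDate, JobTitle, OfficeNo, Project, Salary}.
Since Hr1 ⊆ {EmpID, HireDate, JobTitle, OfficeNo, Project, Salary}, the intersection is a superkey of Hr1; the decomposition is lossless.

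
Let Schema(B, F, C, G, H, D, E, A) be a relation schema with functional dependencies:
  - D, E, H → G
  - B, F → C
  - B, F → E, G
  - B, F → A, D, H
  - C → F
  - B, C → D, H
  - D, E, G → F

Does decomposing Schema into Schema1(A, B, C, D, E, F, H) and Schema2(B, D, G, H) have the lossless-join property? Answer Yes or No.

Common attributes: {B, D, H}; their closure is {B, D, H}.
The closure covers neither Schema1 nor Schema2 entirely; the join is not lossless.

No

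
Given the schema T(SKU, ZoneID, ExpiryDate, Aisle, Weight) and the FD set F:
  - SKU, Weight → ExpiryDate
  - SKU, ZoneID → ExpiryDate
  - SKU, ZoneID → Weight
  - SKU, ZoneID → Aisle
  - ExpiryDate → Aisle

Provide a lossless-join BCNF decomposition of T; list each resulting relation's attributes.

{Aisle, ExpiryDate}; {ExpiryDate, SKU, Weight}; {SKU, Weight, ZoneID}

Candidate key of the original relation: {SKU, ZoneID}.
{Aisle, ExpiryDate, SKU, Weight, ZoneID}: {SKU, Weight} determines {Aisle, ExpiryDate, SKU, Weight} here but is not a superkey — split on SKU, Weight → Aisle, ExpiryDate, giving {Aisle, ExpiryDate, SKU, Weight} and {SKU, Weight, ZoneID}.
{Aisle, ExpiryDate, SKU, Weight}: {ExpiryDate} determines {Aisle, ExpiryDate} here but is not a superkey — split on ExpiryDate → Aisle, giving {Aisle, ExpiryDate} and {ExpiryDate, SKU, Weight}.
{Aisle, ExpiryDate} has no BCNF violation.
{ExpiryDate, SKU, Weight} has no BCNF violation.
{SKU, Weight, ZoneID} has no BCNF violation.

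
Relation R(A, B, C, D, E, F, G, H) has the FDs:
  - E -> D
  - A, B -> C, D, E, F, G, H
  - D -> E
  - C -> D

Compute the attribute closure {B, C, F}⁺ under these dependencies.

{B, C, D, E, F}

Start with {B, C, F}.
C -> D applies; add {D} → now {B, C, D, F}.
D -> E applies; add {E} → now {B, C, D, E, F}.
No further FD applies.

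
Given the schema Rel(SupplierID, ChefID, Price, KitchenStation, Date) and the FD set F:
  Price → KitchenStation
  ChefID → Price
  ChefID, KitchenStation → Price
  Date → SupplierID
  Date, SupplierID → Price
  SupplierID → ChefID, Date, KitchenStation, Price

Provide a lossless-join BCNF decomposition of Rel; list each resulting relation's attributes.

{ChefID, Date, SupplierID}; {ChefID, Price}; {KitchenStation, Price}

Candidate keys of the original relation: {Date}, {SupplierID}.
{ChefID, Date, KitchenStation, Price, SupplierID}: {Price} determines {KitchenStation, Price} here but is not a superkey — split on Price → KitchenStation, giving {KitchenStation, Price} and {ChefID, Date, Price, SupplierID}.
{KitchenStation, Price} has no BCNF violation.
{ChefID, Date, Price, SupplierID}: {ChefID} determines {ChefID, Price} here but is not a superkey — split on ChefID → Price, giving {ChefID, Price} and {ChefID, Date, SupplierID}.
{ChefID, Price} has no BCNF violation.
{ChefID, Date, SupplierID} has no BCNF violation.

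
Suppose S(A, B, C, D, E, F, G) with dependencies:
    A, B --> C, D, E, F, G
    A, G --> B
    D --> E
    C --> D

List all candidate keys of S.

{A} never appears on the right of any FD, so every key must include it.
{A, B}⁺ = {A, B, C, D, E, F, G}, which is every attribute, so {A, B} is a candidate key.
{A, G}⁺ = {A, B, C, D, E, F, G}, which is every attribute, so {A, G} is a candidate key.
No proper subset of any of these is a key, and no other minimal superkey exists.

{A, B}, {A, G}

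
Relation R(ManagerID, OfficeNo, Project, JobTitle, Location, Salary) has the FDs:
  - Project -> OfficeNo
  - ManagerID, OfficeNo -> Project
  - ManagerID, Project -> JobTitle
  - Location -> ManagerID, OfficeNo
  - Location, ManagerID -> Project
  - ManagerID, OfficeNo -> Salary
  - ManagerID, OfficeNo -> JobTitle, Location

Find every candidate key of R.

Closure of {Location} is {JobTitle, Location, ManagerID, OfficeNo, Project, Salary}, the whole schema; {Location} is a candidate key.
Closure of {ManagerID, OfficeNo} is {JobTitle, Location, ManagerID, OfficeNo, Project, Salary}, the whole schema; {ManagerID, OfficeNo} is a candidate key.
Closure of {ManagerID, Project} is {JobTitle, Location, ManagerID, OfficeNo, Project, Salary}, the whole schema; {ManagerID, Project} is a candidate key.
Any other superkey properly contains one of these, so there are no further candidate keys.

{Location}, {ManagerID, OfficeNo}, {ManagerID, Project}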